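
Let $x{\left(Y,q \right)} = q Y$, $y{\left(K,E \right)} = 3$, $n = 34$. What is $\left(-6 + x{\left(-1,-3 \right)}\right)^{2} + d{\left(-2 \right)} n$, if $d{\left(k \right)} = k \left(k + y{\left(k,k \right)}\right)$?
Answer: $-59$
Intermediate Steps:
$x{\left(Y,q \right)} = Y q$
$d{\left(k \right)} = k \left(3 + k\right)$ ($d{\left(k \right)} = k \left(k + 3\right) = k \left(3 + k\right)$)
$\left(-6 + x{\left(-1,-3 \right)}\right)^{2} + d{\left(-2 \right)} n = \left(-6 - -3\right)^{2} + - 2 \left(3 - 2\right) 34 = \left(-6 + 3\right)^{2} + \left(-2\right) 1 \cdot 34 = \left(-3\right)^{2} - 68 = 9 - 68 = -59$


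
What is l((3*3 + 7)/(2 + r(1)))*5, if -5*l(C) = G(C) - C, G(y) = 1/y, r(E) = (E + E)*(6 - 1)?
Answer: 7/12 ≈ 0.58333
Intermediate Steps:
r(E) = 10*E (r(E) = (2*E)*5 = 10*E)
G(y) = 1/y
l(C) = -1/(5*C) + C/5 (l(C) = -(1/C - C)/5 = -1/(5*C) + C/5)
l((3*3 + 7)/(2 + r(1)))*5 = ((-1 + ((3*3 + 7)/(2 + 10*1))**2)/(5*(((3*3 + 7)/(2 + 10*1)))))*5 = ((-1 + ((9 + 7)/(2 + 10))**2)/(5*(((9 + 7)/(2 + 10)))))*5 = ((-1 + (16/12)**2)/(5*((16/12))))*5 = ((-1 + (16*(1/12))**2)/(5*((16*(1/12)))))*5 = ((-1 + (4/3)**2)/(5*(4/3)))*5 = ((1/5)*(3/4)*(-1 + 16/9))*5 = ((1/5)*(3/4)*(7/9))*5 = (7/60)*5 = 7/12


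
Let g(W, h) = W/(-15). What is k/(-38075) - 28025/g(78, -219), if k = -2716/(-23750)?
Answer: 63356205042817/11755656250 ≈ 5389.4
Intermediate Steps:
g(W, h) = -W/15 (g(W, h) = W*(-1/15) = -W/15)
k = 1358/11875 (k = -2716*(-1/23750) = 1358/11875 ≈ 0.11436)
k/(-38075) - 28025/g(78, -219) = (1358/11875)/(-38075) - 28025/((-1/15*78)) = (1358/11875)*(-1/38075) - 28025/(-26/5) = -1358/452140625 - 28025*(-5/26) = -1358/452140625 + 140125/26 = 63356205042817/11755656250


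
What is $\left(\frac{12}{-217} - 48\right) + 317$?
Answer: $\frac{58361}{217} \approx 268.94$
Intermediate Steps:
$\left(\frac{12}{-217} - 48\right) + 317 = \left(12 \left(- \frac{1}{217}\right) - 48\right) + 317 = \left(- \frac{12}{217} - 48\right) + 317 = - \frac{10428}{217} + 317 = \frac{58361}{217}$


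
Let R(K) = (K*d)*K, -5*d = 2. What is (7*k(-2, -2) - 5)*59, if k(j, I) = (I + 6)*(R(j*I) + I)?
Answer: -70859/5 ≈ -14172.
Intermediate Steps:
d = -⅖ (d = -⅕*2 = -⅖ ≈ -0.40000)
R(K) = -2*K²/5 (R(K) = (K*(-⅖))*K = (-2*K/5)*K = -2*K²/5)
k(j, I) = (6 + I)*(I - 2*I²*j²/5) (k(j, I) = (I + 6)*(-2*I²*j²/5 + I) = (6 + I)*(-2*I²*j²/5 + I) = (6 + I)*(I - 2*I²*j²/5))
(7*k(-2, -2) - 5)*59 = (7*((⅕)*(-2)*(30 + 5*(-2) - 12*(-2)*(-2)² - 2*(-2)²*(-2)²)) - 5)*59 = (7*((⅕)*(-2)*(30 - 10 - 12*(-2)*4 - 2*4*4)) - 5)*59 = (7*((⅕)*(-2)*(30 - 10 + 96 - 32)) - 5)*59 = (7*((⅕)*(-2)*84) - 5)*59 = (7*(-168/5) - 5)*59 = (-1176/5 - 5)*59 = -1201/5*59 = -70859/5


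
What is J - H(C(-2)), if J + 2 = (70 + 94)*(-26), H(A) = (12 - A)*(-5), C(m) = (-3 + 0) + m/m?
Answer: -4196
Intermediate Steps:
C(m) = -2 (C(m) = -3 + 1 = -2)
H(A) = -60 + 5*A
J = -4266 (J = -2 + (70 + 94)*(-26) = -2 + 164*(-26) = -2 - 4264 = -4266)
J - H(C(-2)) = -4266 - (-60 + 5*(-2)) = -4266 - (-60 - 10) = -4266 - 1*(-70) = -4266 + 70 = -4196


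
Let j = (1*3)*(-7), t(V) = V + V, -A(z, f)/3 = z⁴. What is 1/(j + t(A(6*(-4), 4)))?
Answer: -1/1990677 ≈ -5.0234e-7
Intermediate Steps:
A(z, f) = -3*z⁴
t(V) = 2*V
j = -21 (j = 3*(-7) = -21)
1/(j + t(A(6*(-4), 4))) = 1/(-21 + 2*(-3*(6*(-4))⁴)) = 1/(-21 + 2*(-3*(-24)⁴)) = 1/(-21 + 2*(-3*331776)) = 1/(-21 + 2*(-995328)) = 1/(-21 - 1990656) = 1/(-1990677) = -1/1990677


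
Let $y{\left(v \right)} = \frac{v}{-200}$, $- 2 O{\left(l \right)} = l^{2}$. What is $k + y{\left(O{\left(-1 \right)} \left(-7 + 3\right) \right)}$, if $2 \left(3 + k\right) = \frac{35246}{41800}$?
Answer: $- \frac{21639}{8360} \approx -2.5884$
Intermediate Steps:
$O{\left(l \right)} = - \frac{l^{2}}{2}$
$y{\left(v \right)} = - \frac{v}{200}$ ($y{\left(v \right)} = v \left(- \frac{1}{200}\right) = - \frac{v}{200}$)
$k = - \frac{107777}{41800}$ ($k = -3 + \frac{35246 \cdot \frac{1}{41800}}{2} = -3 + \frac{1}{2} \cdot \frac{17623}{20900} = -3 + \frac{17623}{41800} = - \frac{107777}{41800} \approx -2.5784$)
$k + y{\left(O{\left(-1 \right)} \left(-7 + 3\right) \right)} = - \frac{107777}{41800} - \frac{- \frac{\left(-1\right)^{2}}{2} \left(-7 + 3\right)}{200} = - \frac{107777}{41800} - \frac{\left(- \frac{1}{2}\right) 1 \left(-4\right)}{200} = - \frac{107777}{41800} - \frac{\left(- \frac{1}{2}\right) \left(-4\right)}{200} = - \frac{107777}{41800} - \frac{1}{100} = - \frac{21639}{8360}$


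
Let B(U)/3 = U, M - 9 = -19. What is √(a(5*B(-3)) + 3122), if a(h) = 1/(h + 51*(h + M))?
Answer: √1014337686/570 ≈ 55.875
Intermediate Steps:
M = -10 (M = 9 - 19 = -10)
B(U) = 3*U
a(h) = 1/(-510 + 52*h) (a(h) = 1/(h + 51*(h - 10)) = 1/(h + 51*(-10 + h)) = 1/(h + (-510 + 51*h)) = 1/(-510 + 52*h))
√(a(5*B(-3)) + 3122) = √(1/(2*(-255 + 26*(5*(3*(-3))))) + 3122) = √(1/(2*(-255 + 26*(5*(-9)))) + 3122) = √(1/(2*(-255 + 26*(-45))) + 3122) = √(1/(2*(-255 - 1170)) + 3122) = √((½)/(-1425) + 3122) = √((½)*(-1/1425) + 3122) = √(-1/2850 + 3122) = √(8897699/2850) = √1014337686/570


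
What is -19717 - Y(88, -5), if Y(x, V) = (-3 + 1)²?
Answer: -19721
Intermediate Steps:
Y(x, V) = 4 (Y(x, V) = (-2)² = 4)
-19717 - Y(88, -5) = -19717 - 1*4 = -19717 - 4 = -19721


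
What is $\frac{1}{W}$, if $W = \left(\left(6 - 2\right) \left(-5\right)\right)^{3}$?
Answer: $- \frac{1}{8000} \approx -0.000125$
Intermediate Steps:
$W = -8000$ ($W = \left(4 \left(-5\right)\right)^{3} = \left(-20\right)^{3} = -8000$)
$\frac{1}{W} = \frac{1}{-8000} = - \frac{1}{8000}$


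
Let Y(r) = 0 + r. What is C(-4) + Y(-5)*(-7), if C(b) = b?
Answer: 31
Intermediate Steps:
Y(r) = r
C(-4) + Y(-5)*(-7) = -4 - 5*(-7) = -4 + 35 = 31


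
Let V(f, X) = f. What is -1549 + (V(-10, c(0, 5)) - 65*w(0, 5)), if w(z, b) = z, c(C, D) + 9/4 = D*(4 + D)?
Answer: -1559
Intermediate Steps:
c(C, D) = -9/4 + D*(4 + D)
-1549 + (V(-10, c(0, 5)) - 65*w(0, 5)) = -1549 + (-10 - 65*0) = -1549 + (-10 + 0) = -1549 - 10 = -1559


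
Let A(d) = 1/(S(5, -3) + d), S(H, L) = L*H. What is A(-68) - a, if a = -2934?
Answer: 243521/83 ≈ 2934.0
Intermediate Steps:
S(H, L) = H*L
A(d) = 1/(-15 + d) (A(d) = 1/(5*(-3) + d) = 1/(-15 + d))
A(-68) - a = 1/(-15 - 68) - 1*(-2934) = 1/(-83) + 2934 = -1/83 + 2934 = 243521/83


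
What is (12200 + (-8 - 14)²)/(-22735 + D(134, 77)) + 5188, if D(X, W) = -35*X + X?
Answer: 47191008/9097 ≈ 5187.5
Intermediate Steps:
D(X, W) = -34*X
(12200 + (-8 - 14)²)/(-22735 + D(134, 77)) + 5188 = (12200 + (-8 - 14)²)/(-22735 - 34*134) + 5188 = (12200 + (-22)²)/(-22735 - 4556) + 5188 = (12200 + 484)/(-27291) + 5188 = 12684*(-1/27291) + 5188 = -4228/9097 + 5188 = 47191008/9097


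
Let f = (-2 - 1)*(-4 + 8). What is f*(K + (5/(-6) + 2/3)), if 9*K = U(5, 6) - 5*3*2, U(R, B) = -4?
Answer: 142/3 ≈ 47.333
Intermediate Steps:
f = -12 (f = -3*4 = -12)
K = -34/9 (K = (-4 - 5*3*2)/9 = (-4 - 15*2)/9 = (-4 - 1*30)/9 = (-4 - 30)/9 = (1/9)*(-34) = -34/9 ≈ -3.7778)
f*(K + (5/(-6) + 2/3)) = -12*(-34/9 + (5/(-6) + 2/3)) = -12*(-34/9 + (5*(-1/6) + 2*(1/3))) = -12*(-34/9 + (-5/6 + 2/3)) = -12*(-34/9 - 1/6) = -12*(-71/18) = 142/3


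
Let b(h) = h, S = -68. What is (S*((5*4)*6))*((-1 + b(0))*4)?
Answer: 32640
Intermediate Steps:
(S*((5*4)*6))*((-1 + b(0))*4) = (-68*5*4*6)*((-1 + 0)*4) = (-1360*6)*(-1*4) = -68*120*(-4) = -8160*(-4) = 32640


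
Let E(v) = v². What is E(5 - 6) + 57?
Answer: 58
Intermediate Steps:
E(5 - 6) + 57 = (5 - 6)² + 57 = (-1)² + 57 = 1 + 57 = 58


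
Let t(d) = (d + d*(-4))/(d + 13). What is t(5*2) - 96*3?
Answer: -6654/23 ≈ -289.30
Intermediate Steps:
t(d) = -3*d/(13 + d) (t(d) = (d - 4*d)/(13 + d) = (-3*d)/(13 + d) = -3*d/(13 + d))
t(5*2) - 96*3 = -3*5*2/(13 + 5*2) - 96*3 = -3*10/(13 + 10) - 288 = -3*10/23 - 288 = -3*10*1/23 - 288 = -30/23 - 288 = -6654/23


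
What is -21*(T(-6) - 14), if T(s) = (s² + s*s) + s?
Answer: -1092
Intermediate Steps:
T(s) = s + 2*s² (T(s) = (s² + s²) + s = 2*s² + s = s + 2*s²)
-21*(T(-6) - 14) = -21*(-6*(1 + 2*(-6)) - 14) = -21*(-6*(1 - 12) - 14) = -21*(-6*(-11) - 14) = -21*(66 - 14) = -21*52 = -1092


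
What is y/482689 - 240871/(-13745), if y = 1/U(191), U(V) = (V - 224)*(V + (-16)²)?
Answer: 1715036552023624/97866399059055 ≈ 17.524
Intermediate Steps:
U(V) = (-224 + V)*(256 + V) (U(V) = (-224 + V)*(V + 256) = (-224 + V)*(256 + V))
y = -1/14751 (y = 1/(-57344 + 191² + 32*191) = 1/(-57344 + 36481 + 6112) = 1/(-14751) = -1/14751 ≈ -6.7792e-5)
y/482689 - 240871/(-13745) = -1/14751/482689 - 240871/(-13745) = -1/14751*1/482689 - 240871*(-1/13745) = -1/7120145439 + 240871/13745 = 1715036552023624/97866399059055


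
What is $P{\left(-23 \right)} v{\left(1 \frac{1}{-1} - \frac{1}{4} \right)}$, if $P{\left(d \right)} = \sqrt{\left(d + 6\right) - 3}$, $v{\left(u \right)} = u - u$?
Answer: $0$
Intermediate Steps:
$v{\left(u \right)} = 0$
$P{\left(d \right)} = \sqrt{3 + d}$ ($P{\left(d \right)} = \sqrt{\left(6 + d\right) - 3} = \sqrt{3 + d}$)
$P{\left(-23 \right)} v{\left(1 \frac{1}{-1} - \frac{1}{4} \right)} = \sqrt{3 - 23} \cdot 0 = \sqrt{-20} \cdot 0 = 2 i \sqrt{5} \cdot 0 = 0$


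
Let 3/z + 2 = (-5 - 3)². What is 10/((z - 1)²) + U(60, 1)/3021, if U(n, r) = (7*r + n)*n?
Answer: 43373620/3505367 ≈ 12.373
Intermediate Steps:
U(n, r) = n*(n + 7*r) (U(n, r) = (n + 7*r)*n = n*(n + 7*r))
z = 3/62 (z = 3/(-2 + (-5 - 3)²) = 3/(-2 + (-8)²) = 3/(-2 + 64) = 3/62 ≈ 0.048387)
10/((z - 1)²) + U(60, 1)/3021 = 10/((3/62 - 1)²) + (60*(60 + 7*1))/3021 = 10/((-59/62)²) + (60*(60 + 7))*(1/3021) = 10/(3481/3844) + (60*67)*(1/3021) = 10*(3844/3481) + 4020*(1/3021) = 38440/3481 + 1340/1007 = 43373620/3505367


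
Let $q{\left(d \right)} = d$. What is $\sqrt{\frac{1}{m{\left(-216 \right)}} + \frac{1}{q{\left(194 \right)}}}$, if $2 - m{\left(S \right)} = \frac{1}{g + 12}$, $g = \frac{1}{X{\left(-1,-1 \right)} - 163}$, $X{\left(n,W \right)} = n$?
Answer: $\frac{\sqrt{17615652990}}{182845} \approx 0.72588$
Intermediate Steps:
$g = - \frac{1}{164}$ ($g = \frac{1}{-1 - 163} = \frac{1}{-164} = - \frac{1}{164} \approx -0.0060976$)
$m{\left(S \right)} = \frac{3770}{1967}$ ($m{\left(S \right)} = 2 - \frac{1}{- \frac{1}{164} + 12} = 2 - \frac{1}{\frac{1967}{164}} = 2 - \frac{164}{1967} = \frac{3770}{1967}$)
$\sqrt{\frac{1}{m{\left(-216 \right)}} + \frac{1}{q{\left(194 \right)}}} = \sqrt{\frac{1}{\frac{3770}{1967}} + \frac{1}{194}} = \sqrt{\frac{1967}{3770} + \frac{1}{194}} = \sqrt{\frac{96342}{182845}} = \frac{\sqrt{17615652990}}{182845}$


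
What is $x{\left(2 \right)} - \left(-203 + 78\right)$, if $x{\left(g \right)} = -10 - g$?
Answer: $113$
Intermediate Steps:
$x{\left(2 \right)} - \left(-203 + 78\right) = \left(-10 - 2\right) - \left(-203 + 78\right) = \left(-10 - 2\right) - -125 = -12 + 125 = 113$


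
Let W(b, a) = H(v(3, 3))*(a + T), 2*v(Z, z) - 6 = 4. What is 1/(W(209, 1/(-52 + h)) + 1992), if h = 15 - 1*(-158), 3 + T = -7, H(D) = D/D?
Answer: 121/239823 ≈ 0.00050454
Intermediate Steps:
v(Z, z) = 5 (v(Z, z) = 3 + (1/2)*4 = 3 + 2 = 5)
H(D) = 1
T = -10 (T = -3 - 7 = -10)
h = 173 (h = 15 + 158 = 173)
W(b, a) = -10 + a (W(b, a) = 1*(a - 10) = 1*(-10 + a) = -10 + a)
1/(W(209, 1/(-52 + h)) + 1992) = 1/((-10 + 1/(-52 + 173)) + 1992) = 1/((-10 + 1/121) + 1992) = 1/(-1209/121 + 1992) = 1/(239823/121) = 121/239823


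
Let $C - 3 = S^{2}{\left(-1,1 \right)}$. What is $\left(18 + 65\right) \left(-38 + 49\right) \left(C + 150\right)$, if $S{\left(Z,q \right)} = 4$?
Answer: $154297$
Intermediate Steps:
$C = 19$ ($C = 3 + 4^{2} = 3 + 16 = 19$)
$\left(18 + 65\right) \left(-38 + 49\right) \left(C + 150\right) = \left(18 + 65\right) \left(-38 + 49\right) \left(19 + 150\right) = 83 \cdot 11 \cdot 169 = 913 \cdot 169 = 154297$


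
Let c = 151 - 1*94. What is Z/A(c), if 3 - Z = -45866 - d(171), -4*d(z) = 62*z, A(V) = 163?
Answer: 86437/326 ≈ 265.14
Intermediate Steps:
c = 57 (c = 151 - 94 = 57)
d(z) = -31*z/2
Z = 86437/2 (Z = 3 - (-45866 - (-31)*171/2) = 3 - (-45866 - 1*(-5301/2)) = 3 - (-45866 + 5301/2) = 3 - 1*(-86431/2) = 3 + 86431/2 = 86437/2 ≈ 43219.)
Z/A(c) = (86437/2)/163 = (86437/2)*(1/163) = 86437/326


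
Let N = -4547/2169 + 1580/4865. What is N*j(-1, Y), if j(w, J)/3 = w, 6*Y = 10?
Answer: 3738827/703479 ≈ 5.3148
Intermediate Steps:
Y = 5/3 (Y = (1/6)*10 = 5/3 ≈ 1.6667)
j(w, J) = 3*w
N = -3738827/2110437 (N = -4547*1/2169 + 1580*(1/4865) = -4547/2169 + 316/973 = -3738827/2110437 ≈ -1.7716)
N*j(-1, Y) = -3738827*(-1)/703479 = -3738827/2110437*(-3) = 3738827/703479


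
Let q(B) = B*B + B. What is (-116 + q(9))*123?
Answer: -3198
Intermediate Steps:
q(B) = B + B**2 (q(B) = B**2 + B = B + B**2)
(-116 + q(9))*123 = (-116 + 9*(1 + 9))*123 = (-116 + 9*10)*123 = (-116 + 90)*123 = -26*123 = -3198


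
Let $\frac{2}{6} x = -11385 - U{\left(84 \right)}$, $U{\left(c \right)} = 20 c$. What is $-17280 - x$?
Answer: $21915$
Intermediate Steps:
$x = -39195$ ($x = 3 \left(-11385 - 20 \cdot 84\right) = 3 \left(-11385 - 1680\right) = 3 \left(-13065\right) = -39195$)
$-17280 - x = -17280 - -39195 = -17280 + 39195 = 21915$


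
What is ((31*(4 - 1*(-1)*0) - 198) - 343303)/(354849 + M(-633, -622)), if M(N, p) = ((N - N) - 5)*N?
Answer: -114459/119338 ≈ -0.95912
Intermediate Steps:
M(N, p) = -5*N (M(N, p) = (0 - 5)*N = -5*N)
((31*(4 - 1*(-1)*0) - 198) - 343303)/(354849 + M(-633, -622)) = ((31*(4 - 1*(-1)*0) - 198) - 343303)/(354849 - 5*(-633)) = ((31*(4 + 1*0) - 198) - 343303)/(354849 + 3165) = ((31*(4 + 0) - 198) - 343303)/358014 = ((31*4 - 198) - 343303)*(1/358014) = ((124 - 198) - 343303)*(1/358014) = (-74 - 343303)*(1/358014) = -343377*1/358014 = -114459/119338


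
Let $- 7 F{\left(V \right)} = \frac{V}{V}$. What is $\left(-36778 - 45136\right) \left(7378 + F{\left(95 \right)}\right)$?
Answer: $-604349790$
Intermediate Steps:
$F{\left(V \right)} = - \frac{1}{7}$ ($F{\left(V \right)} = - \frac{V \frac{1}{V}}{7} = \left(- \frac{1}{7}\right) 1 = - \frac{1}{7}$)
$\left(-36778 - 45136\right) \left(7378 + F{\left(95 \right)}\right) = \left(-36778 - 45136\right) \left(7378 - \frac{1}{7}\right) = \left(-36778 - 45136\right) \frac{51645}{7} = \left(-81914\right) \frac{51645}{7} = -604349790$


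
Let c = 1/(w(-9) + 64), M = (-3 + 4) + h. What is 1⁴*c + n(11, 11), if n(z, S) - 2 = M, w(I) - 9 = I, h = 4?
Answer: 449/64 ≈ 7.0156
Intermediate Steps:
M = 5 (M = (-3 + 4) + 4 = 1 + 4 = 5)
w(I) = 9 + I
n(z, S) = 7 (n(z, S) = 2 + 5 = 7)
c = 1/64 (c = 1/((9 - 9) + 64) = 1/(0 + 64) = 1/64 ≈ 0.015625)
1⁴*c + n(11, 11) = 1⁴*(1/64) + 7 = 1*(1/64) + 7 = 1/64 + 7 = 449/64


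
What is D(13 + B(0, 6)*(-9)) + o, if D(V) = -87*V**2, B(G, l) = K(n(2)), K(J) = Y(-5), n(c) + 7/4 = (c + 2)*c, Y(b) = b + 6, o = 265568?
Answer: 264176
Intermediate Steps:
Y(b) = 6 + b
n(c) = -7/4 + c*(2 + c) (n(c) = -7/4 + (c + 2)*c = -7/4 + (2 + c)*c = -7/4 + c*(2 + c))
K(J) = 1 (K(J) = 6 - 5 = 1)
B(G, l) = 1
D(13 + B(0, 6)*(-9)) + o = -87*(13 + 1*(-9))**2 + 265568 = -87*(13 - 9)**2 + 265568 = -87*4**2 + 265568 = -87*16 + 265568 = -1392 + 265568 = 264176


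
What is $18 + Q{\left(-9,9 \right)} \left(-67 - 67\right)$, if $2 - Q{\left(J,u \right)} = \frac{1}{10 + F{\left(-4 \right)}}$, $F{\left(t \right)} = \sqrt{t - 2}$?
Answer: $\frac{2 \left(- 125 \sqrt{6} + 1183 i\right)}{\sqrt{6} - 10 i} \approx -237.36 - 3.0965 i$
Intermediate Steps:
$F{\left(t \right)} = \sqrt{-2 + t}$
$Q{\left(J,u \right)} = 2 - \frac{1}{10 + i \sqrt{6}}$ ($Q{\left(J,u \right)} = 2 - \frac{1}{10 + \sqrt{-2 - 4}} = 2 - \frac{1}{10 + \sqrt{-6}} = 2 - \frac{1}{10 + i \sqrt{6}}$)
$18 + Q{\left(-9,9 \right)} \left(-67 - 67\right) = 18 + \left(\frac{101}{53} + \frac{i \sqrt{6}}{106}\right) \left(-67 - 67\right) = 18 + \left(\frac{101}{53} + \frac{i \sqrt{6}}{106}\right) \left(-134\right) = 18 - \left(\frac{13534}{53} + \frac{67 i \sqrt{6}}{53}\right) = - \frac{12580}{53} - \frac{67 i \sqrt{6}}{53}$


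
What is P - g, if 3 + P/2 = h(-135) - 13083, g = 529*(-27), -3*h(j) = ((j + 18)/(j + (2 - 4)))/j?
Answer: -73295659/6165 ≈ -11889.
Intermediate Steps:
h(j) = -(18 + j)/(3*j*(-2 + j)) (h(j) = -(j + 18)/(j + (2 - 4))/(3*j) = -(18 + j)/(j - 2)/(3*j) = -(18 + j)/(-2 + j)/(3*j) = -(18 + j)/(3*j*(-2 + j)))
g = -14283
P = -161350354/6165 (P = -6 + 2*((⅓)*(-18 - 1*(-135))/(-135*(-2 - 135)) - 13083) = -6 + 2*((⅓)*(-1/135)*(-18 + 135)/(-137) - 13083) = -6 + 2*((⅓)*(-1/135)*(-1/137)*117 - 13083) = -6 + 2*(13/6165 - 13083) = -6 + 2*(-80656682/6165) = -6 - 161313364/6165 = -161350354/6165 ≈ -26172.)
P - g = -161350354/6165 - 1*(-14283) = -161350354/6165 + 14283 = -73295659/6165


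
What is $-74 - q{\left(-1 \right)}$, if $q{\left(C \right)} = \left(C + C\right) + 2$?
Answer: $-74$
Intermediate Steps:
$q{\left(C \right)} = 2 + 2 C$ ($q{\left(C \right)} = 2 C + 2 = 2 + 2 C$)
$-74 - q{\left(-1 \right)} = -74 - \left(2 + 2 \left(-1\right)\right) = -74 - \left(2 - 2\right) = -74 - 0 = -74 + 0 = -74$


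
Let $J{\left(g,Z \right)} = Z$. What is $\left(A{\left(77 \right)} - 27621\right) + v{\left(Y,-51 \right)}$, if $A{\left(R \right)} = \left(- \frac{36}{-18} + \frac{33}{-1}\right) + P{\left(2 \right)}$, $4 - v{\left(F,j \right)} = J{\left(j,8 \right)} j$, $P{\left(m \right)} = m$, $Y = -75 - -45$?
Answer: $-27238$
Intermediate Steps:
$Y = -30$ ($Y = -75 + 45 = -30$)
$v{\left(F,j \right)} = 4 - 8 j$
$A{\left(R \right)} = -29$ ($A{\left(R \right)} = \left(- \frac{36}{-18} + \frac{33}{-1}\right) + 2 = \left(\left(-36\right) \left(- \frac{1}{18}\right) + 33 \left(-1\right)\right) + 2 = \left(2 - 33\right) + 2 = -31 + 2 = -29$)
$\left(A{\left(77 \right)} - 27621\right) + v{\left(Y,-51 \right)} = \left(-29 - 27621\right) + \left(4 - -408\right) = -27650 + \left(4 + 408\right) = -27650 + 412 = -27238$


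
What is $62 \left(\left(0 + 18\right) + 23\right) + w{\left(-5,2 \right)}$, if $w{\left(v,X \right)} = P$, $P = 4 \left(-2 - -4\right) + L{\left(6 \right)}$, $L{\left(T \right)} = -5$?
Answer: $2545$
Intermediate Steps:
$P = 3$ ($P = 4 \left(-2 - -4\right) - 5 = 4 \left(-2 + 4\right) - 5 = 4 \cdot 2 - 5 = 8 - 5 = 3$)
$w{\left(v,X \right)} = 3$
$62 \left(\left(0 + 18\right) + 23\right) + w{\left(-5,2 \right)} = 62 \left(\left(0 + 18\right) + 23\right) + 3 = 62 \left(18 + 23\right) + 3 = 62 \cdot 41 + 3 = 2542 + 3 = 2545$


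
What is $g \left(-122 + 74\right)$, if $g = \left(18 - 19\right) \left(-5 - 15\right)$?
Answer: $-960$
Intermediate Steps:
$g = 20$ ($g = \left(-1\right) \left(-20\right) = 20$)
$g \left(-122 + 74\right) = 20 \left(-122 + 74\right) = 20 \left(-48\right) = -960$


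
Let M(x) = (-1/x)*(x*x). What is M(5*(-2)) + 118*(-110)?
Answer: -12970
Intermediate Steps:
M(x) = -x (M(x) = (-1/x)*x² = -x)
M(5*(-2)) + 118*(-110) = -5*(-2) + 118*(-110) = -1*(-10) - 12980 = 10 - 12980 = -12970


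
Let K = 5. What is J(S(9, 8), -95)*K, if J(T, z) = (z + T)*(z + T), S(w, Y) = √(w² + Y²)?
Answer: 45850 - 950*√145 ≈ 34411.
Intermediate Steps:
S(w, Y) = √(Y² + w²)
J(T, z) = (T + z)² (J(T, z) = (T + z)*(T + z) = (T + z)²)
J(S(9, 8), -95)*K = (√(8² + 9²) - 95)²*5 = (√(64 + 81) - 95)²*5 = (√145 - 95)²*5 = (-95 + √145)²*5 = 5*(-95 + √145)²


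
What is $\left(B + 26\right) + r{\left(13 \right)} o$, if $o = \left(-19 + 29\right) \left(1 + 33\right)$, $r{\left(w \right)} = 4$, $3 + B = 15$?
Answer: $1398$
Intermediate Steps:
$B = 12$ ($B = -3 + 15 = 12$)
$o = 340$ ($o = 10 \cdot 34 = 340$)
$\left(B + 26\right) + r{\left(13 \right)} o = \left(12 + 26\right) + 4 \cdot 340 = 38 + 1360 = 1398$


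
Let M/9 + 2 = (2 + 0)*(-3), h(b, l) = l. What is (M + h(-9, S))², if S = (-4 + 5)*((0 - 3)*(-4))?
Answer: 3600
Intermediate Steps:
S = 12 (S = 1*(-3*(-4)) = 1*12 = 12)
M = -72 (M = -18 + 9*((2 + 0)*(-3)) = -18 + 9*(2*(-3)) = -18 + 9*(-6) = -18 - 54 = -72)
(M + h(-9, S))² = (-72 + 12)² = (-60)² = 3600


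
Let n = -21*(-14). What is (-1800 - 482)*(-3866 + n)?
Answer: 8151304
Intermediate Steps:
n = 294
(-1800 - 482)*(-3866 + n) = (-1800 - 482)*(-3866 + 294) = -2282*(-3572) = 8151304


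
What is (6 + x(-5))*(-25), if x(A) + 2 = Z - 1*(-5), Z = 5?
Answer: -350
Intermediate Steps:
x(A) = 8 (x(A) = -2 + (5 - 1*(-5)) = -2 + (5 + 5) = -2 + 10 = 8)
(6 + x(-5))*(-25) = (6 + 8)*(-25) = 14*(-25) = -350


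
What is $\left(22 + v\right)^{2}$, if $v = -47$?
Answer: $625$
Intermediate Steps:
$\left(22 + v\right)^{2} = \left(22 - 47\right)^{2} = \left(-25\right)^{2} = 625$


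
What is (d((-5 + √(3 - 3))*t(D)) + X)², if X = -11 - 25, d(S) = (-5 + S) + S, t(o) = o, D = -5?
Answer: 81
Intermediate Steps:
d(S) = -5 + 2*S
X = -36
(d((-5 + √(3 - 3))*t(D)) + X)² = ((-5 + 2*((-5 + √(3 - 3))*(-5))) - 36)² = ((-5 + 2*((-5 + √0)*(-5))) - 36)² = ((-5 + 2*((-5 + 0)*(-5))) - 36)² = ((-5 + 2*(-5*(-5))) - 36)² = ((-5 + 2*25) - 36)² = ((-5 + 50) - 36)² = (45 - 36)² = 9² = 81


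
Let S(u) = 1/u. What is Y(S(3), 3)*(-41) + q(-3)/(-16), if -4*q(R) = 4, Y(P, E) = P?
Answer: -653/48 ≈ -13.604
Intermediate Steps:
q(R) = -1 (q(R) = -¼*4 = -1)
Y(S(3), 3)*(-41) + q(-3)/(-16) = -41/3 - 1/(-16) = (⅓)*(-41) - 1*(-1/16) = -41/3 + 1/16 = -653/48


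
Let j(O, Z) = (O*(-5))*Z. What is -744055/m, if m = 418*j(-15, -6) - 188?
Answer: 744055/188288 ≈ 3.9517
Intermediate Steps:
j(O, Z) = -5*O*Z (j(O, Z) = (-5*O)*Z = -5*O*Z)
m = -188288 (m = 418*(-5*(-15)*(-6)) - 188 = 418*(-450) - 188 = -188100 - 188 = -188288)
-744055/m = -744055/(-188288) = -744055*(-1/188288) = 744055/188288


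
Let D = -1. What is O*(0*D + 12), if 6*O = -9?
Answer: -18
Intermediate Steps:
O = -3/2 (O = (1/6)*(-9) = -3/2 ≈ -1.5000)
O*(0*D + 12) = -3*(0*(-1) + 12)/2 = -3*(0 + 12)/2 = -3/2*12 = -18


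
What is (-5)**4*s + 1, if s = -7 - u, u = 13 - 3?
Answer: -10624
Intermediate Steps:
u = 10
s = -17 (s = -7 - 1*10 = -7 - 10 = -17)
(-5)**4*s + 1 = (-5)**4*(-17) + 1 = 625*(-17) + 1 = -10625 + 1 = -10624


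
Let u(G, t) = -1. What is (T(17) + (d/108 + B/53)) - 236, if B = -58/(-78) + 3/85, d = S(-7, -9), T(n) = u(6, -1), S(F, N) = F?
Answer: -1499346743/6325020 ≈ -237.05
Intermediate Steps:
T(n) = -1
d = -7
B = 2582/3315 (B = -58*(-1/78) + 3*(1/85) = 29/39 + 3/85 = 2582/3315 ≈ 0.77888)
(T(17) + (d/108 + B/53)) - 236 = (-1 + (-7/108 + (2582/3315)/53)) - 236 = (-1 + (-7*1/108 + (2582/3315)*(1/53))) - 236 = (-1 + (-7/108 + 2582/175695)) - 236 = (-1 - 317003/6325020) - 236 = -6642023/6325020 - 236 = -1499346743/6325020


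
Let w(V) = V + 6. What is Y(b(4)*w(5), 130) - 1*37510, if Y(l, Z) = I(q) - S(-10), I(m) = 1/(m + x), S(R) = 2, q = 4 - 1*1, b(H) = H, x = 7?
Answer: -375119/10 ≈ -37512.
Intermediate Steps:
q = 3 (q = 4 - 1 = 3)
w(V) = 6 + V
I(m) = 1/(7 + m) (I(m) = 1/(m + 7) = 1/(7 + m))
Y(l, Z) = -19/10 (Y(l, Z) = 1/(7 + 3) - 1*2 = 1/10 - 2 = -19/10)
Y(b(4)*w(5), 130) - 1*37510 = -19/10 - 1*37510 = -19/10 - 37510 = -375119/10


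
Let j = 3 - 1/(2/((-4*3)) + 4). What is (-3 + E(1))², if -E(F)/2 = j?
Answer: 38025/529 ≈ 71.881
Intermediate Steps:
j = 63/23 (j = 3 - 1/(2/(-12) + 4) = 3 - 1/(2*(-1/12) + 4) = 3 - 1/(-⅙ + 4) = 3 - 1/23/6 = 3 - 1*6/23 = 3 - 6/23 = 63/23 ≈ 2.7391)
E(F) = -126/23 (E(F) = -2*63/23 = -126/23)
(-3 + E(1))² = (-3 - 126/23)² = (-195/23)² = 38025/529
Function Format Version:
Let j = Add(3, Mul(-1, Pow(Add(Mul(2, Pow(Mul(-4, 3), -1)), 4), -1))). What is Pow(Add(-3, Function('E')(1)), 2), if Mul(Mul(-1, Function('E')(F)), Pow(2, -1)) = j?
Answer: Rational(38025, 529) ≈ 71.881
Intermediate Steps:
j = Rational(63, 23) (j = Add(3, Mul(-1, Pow(Add(Mul(2, Pow(-12, -1)), 4), -1))) = Add(3, Mul(-1, Pow(Add(Mul(2, Rational(-1, 12)), 4), -1))) = Add(3, Mul(-1, Pow(Add(Rational(-1, 6), 4), -1))) = Add(3, Mul(-1, Pow(Rational(23, 6), -1))) = Add(3, Mul(-1, Rational(6, 23))) = Add(3, Rational(-6, 23)) = Rational(63, 23) ≈ 2.7391)
Function('E')(F) = Rational(-126, 23) (Function('E')(F) = Mul(-2, Rational(63, 23)) = Rational(-126, 23))
Pow(Add(-3, Function('E')(1)), 2) = Pow(Add(-3, Rational(-126, 23)), 2) = Pow(Rational(-195, 23), 2) = Rational(38025, 529)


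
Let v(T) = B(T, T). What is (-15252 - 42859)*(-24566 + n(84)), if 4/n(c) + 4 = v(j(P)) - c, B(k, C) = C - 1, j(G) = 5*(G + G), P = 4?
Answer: 69950418918/49 ≈ 1.4276e+9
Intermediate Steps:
j(G) = 10*G (j(G) = 5*(2*G) = 10*G)
B(k, C) = -1 + C
v(T) = -1 + T
n(c) = 4/(35 - c) (n(c) = 4/(-4 + ((-1 + 10*4) - c)) = 4/(-4 + ((-1 + 40) - c)) = 4/(-4 + (39 - c)) = 4/(35 - c))
(-15252 - 42859)*(-24566 + n(84)) = (-15252 - 42859)*(-24566 - 4/(-35 + 84)) = -58111*(-24566 - 4/49) = -58111*(-1203738/49) = 69950418918/49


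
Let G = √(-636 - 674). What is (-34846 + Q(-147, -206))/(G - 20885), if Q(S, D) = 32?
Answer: 145418078/87236907 + 34814*I*√1310/436184535 ≈ 1.6669 + 0.0028888*I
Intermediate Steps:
G = I*√1310 (G = √(-1310) = I*√1310 ≈ 36.194*I)
(-34846 + Q(-147, -206))/(G - 20885) = (-34846 + 32)/(I*√1310 - 20885) = -34814/(-20885 + I*√1310)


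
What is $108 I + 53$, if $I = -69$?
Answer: $-7399$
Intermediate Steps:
$108 I + 53 = 108 \left(-69\right) + 53 = -7452 + 53 = -7399$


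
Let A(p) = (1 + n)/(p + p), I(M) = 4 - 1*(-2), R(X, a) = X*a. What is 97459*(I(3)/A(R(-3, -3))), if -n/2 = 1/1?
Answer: -10525572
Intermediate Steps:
n = -2 (n = -2/1 = -2 ≈ -2.0000)
I(M) = 6 (I(M) = 4 + 2 = 6)
A(p) = -1/(2*p) (A(p) = (1 - 2)/(p + p) = -1/(2*p))
97459*(I(3)/A(R(-3, -3))) = 97459*(6/((-1/(2*((-3*(-3))))))) = 97459*(6/((-½/9))) = 97459*(6/((-½*⅑))) = 97459*(6/(-1/18)) = 97459*(6*(-18)) = 97459*(-108) = -10525572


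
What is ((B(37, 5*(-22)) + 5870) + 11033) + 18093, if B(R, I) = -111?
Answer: 34885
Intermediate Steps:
((B(37, 5*(-22)) + 5870) + 11033) + 18093 = ((-111 + 5870) + 11033) + 18093 = (5759 + 11033) + 18093 = 16792 + 18093 = 34885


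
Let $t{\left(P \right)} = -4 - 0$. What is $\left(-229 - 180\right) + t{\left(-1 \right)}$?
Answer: $-413$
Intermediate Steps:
$t{\left(P \right)} = -4$ ($t{\left(P \right)} = -4 + 0 = -4$)
$\left(-229 - 180\right) + t{\left(-1 \right)} = \left(-229 - 180\right) - 4 = -409 - 4 = -413$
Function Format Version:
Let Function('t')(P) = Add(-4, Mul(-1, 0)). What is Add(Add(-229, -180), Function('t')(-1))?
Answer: -413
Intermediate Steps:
Function('t')(P) = -4 (Function('t')(P) = Add(-4, 0) = -4)
Add(Add(-229, -180), Function('t')(-1)) = Add(Add(-229, -180), -4) = Add(-409, -4) = -413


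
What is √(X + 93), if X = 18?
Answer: √111 ≈ 10.536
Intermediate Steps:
√(X + 93) = √(18 + 93) = √111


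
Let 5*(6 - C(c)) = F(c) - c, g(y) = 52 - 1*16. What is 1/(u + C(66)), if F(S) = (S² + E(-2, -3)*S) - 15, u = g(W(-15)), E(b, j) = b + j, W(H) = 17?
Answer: -1/747 ≈ -0.0013387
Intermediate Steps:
g(y) = 36 (g(y) = 52 - 16 = 36)
u = 36
F(S) = -15 + S² - 5*S (F(S) = (S² + (-2 - 3)*S) - 15 = (S² - 5*S) - 15 = -15 + S² - 5*S)
C(c) = 9 - c²/5 + 6*c/5 (C(c) = 6 - ((-15 + c² - 5*c) - c)/5 = 6 - (-15 + c² - 6*c)/5 = 6 + (3 - c²/5 + 6*c/5) = 9 - c²/5 + 6*c/5)
1/(u + C(66)) = 1/(36 + (9 - ⅕*66² + (6/5)*66)) = 1/(36 + (9 - ⅕*4356 + 396/5)) = 1/(36 + (9 - 4356/5 + 396/5)) = 1/(36 - 783) = 1/(-747) = -1/747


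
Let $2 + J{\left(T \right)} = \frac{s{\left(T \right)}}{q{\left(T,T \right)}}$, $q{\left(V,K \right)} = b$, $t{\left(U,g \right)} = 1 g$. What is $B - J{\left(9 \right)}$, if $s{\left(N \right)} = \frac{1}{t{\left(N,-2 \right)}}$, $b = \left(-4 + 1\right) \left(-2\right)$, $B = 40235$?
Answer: $\frac{482845}{12} \approx 40237.0$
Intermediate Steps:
$t{\left(U,g \right)} = g$
$b = 6$ ($b = \left(-3\right) \left(-2\right) = 6$)
$q{\left(V,K \right)} = 6$
$s{\left(N \right)} = - \frac{1}{2}$ ($s{\left(N \right)} = \frac{1}{-2} = - \frac{1}{2}$)
$J{\left(T \right)} = - \frac{25}{12}$ ($J{\left(T \right)} = -2 - \frac{1}{2 \cdot 6} = -2 - \frac{1}{12} = - \frac{25}{12}$)
$B - J{\left(9 \right)} = 40235 - - \frac{25}{12} = 40235 + \frac{25}{12} = \frac{482845}{12}$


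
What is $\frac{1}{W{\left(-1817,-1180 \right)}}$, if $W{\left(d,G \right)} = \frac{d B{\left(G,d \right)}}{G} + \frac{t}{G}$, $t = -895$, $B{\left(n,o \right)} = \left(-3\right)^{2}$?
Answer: $\frac{295}{4312} \approx 0.068414$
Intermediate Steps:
$B{\left(n,o \right)} = 9$
$W{\left(d,G \right)} = - \frac{895}{G} + \frac{9 d}{G}$ ($W{\left(d,G \right)} = \frac{d 9}{G} - \frac{895}{G} = \frac{9 d}{G} - \frac{895}{G} = - \frac{895}{G} + \frac{9 d}{G}$)
$\frac{1}{W{\left(-1817,-1180 \right)}} = \frac{1}{\frac{1}{-1180} \left(-895 + 9 \left(-1817\right)\right)} = \frac{1}{\left(- \frac{1}{1180}\right) \left(-895 - 16353\right)} = \frac{1}{\left(- \frac{1}{1180}\right) \left(-17248\right)} = \frac{1}{\frac{4312}{295}} = \frac{295}{4312}$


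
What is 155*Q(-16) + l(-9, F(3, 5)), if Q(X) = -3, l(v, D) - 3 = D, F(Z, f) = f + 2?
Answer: -455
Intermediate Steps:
F(Z, f) = 2 + f
l(v, D) = 3 + D
155*Q(-16) + l(-9, F(3, 5)) = 155*(-3) + (3 + (2 + 5)) = -465 + (3 + 7) = -465 + 10 = -455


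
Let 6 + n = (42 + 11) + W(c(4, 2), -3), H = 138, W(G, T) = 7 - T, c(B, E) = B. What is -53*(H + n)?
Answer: -10335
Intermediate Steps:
n = 57 (n = -6 + ((42 + 11) + (7 - 1*(-3))) = -6 + (53 + (7 + 3)) = -6 + (53 + 10) = -6 + 63 = 57)
-53*(H + n) = -53*(138 + 57) = -53*195 = -10335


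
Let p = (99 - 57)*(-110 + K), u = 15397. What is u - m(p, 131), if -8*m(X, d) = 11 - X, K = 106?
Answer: 123355/8 ≈ 15419.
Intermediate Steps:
p = -168 (p = (99 - 57)*(-110 + 106) = 42*(-4) = -168)
m(X, d) = -11/8 + X/8 (m(X, d) = -(11 - X)/8 = -11/8 + X/8)
u - m(p, 131) = 15397 - (-11/8 + (⅛)*(-168)) = 15397 - (-11/8 - 21) = 15397 - 1*(-179/8) = 15397 + 179/8 = 123355/8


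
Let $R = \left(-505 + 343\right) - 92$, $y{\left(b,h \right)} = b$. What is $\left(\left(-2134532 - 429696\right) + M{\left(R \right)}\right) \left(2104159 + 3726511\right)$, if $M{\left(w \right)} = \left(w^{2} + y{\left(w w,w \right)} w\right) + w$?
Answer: $-110124039210100$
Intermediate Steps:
$R = -254$ ($R = -162 - 92 = -254$)
$M{\left(w \right)} = w + w^{2} + w^{3}$ ($M{\left(w \right)} = \left(w^{2} + w w w\right) + w = \left(w^{2} + w^{2} w\right) + w = \left(w^{2} + w^{3}\right) + w = w + w^{2} + w^{3}$)
$\left(\left(-2134532 - 429696\right) + M{\left(R \right)}\right) \left(2104159 + 3726511\right) = \left(\left(-2134532 - 429696\right) - 254 \left(1 - 254 + \left(-254\right)^{2}\right)\right) \left(2104159 + 3726511\right) = \left(\left(-2134532 - 429696\right) - 254 \left(1 - 254 + 64516\right)\right) 5830670 = \left(-2564228 - 16322802\right) 5830670 = \left(-18887030\right) 5830670 = -110124039210100$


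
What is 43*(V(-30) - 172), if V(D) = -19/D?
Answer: -221063/30 ≈ -7368.8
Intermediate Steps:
43*(V(-30) - 172) = 43*(-19/(-30) - 172) = 43*(-19*(-1/30) - 172) = 43*(19/30 - 172) = 43*(-5141/30) = -221063/30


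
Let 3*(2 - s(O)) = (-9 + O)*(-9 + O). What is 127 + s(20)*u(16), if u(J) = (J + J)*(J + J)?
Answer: -117379/3 ≈ -39126.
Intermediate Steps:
s(O) = 2 - (-9 + O)**2/3 (s(O) = 2 - (-9 + O)*(-9 + O)/3 = 2 - (-9 + O)**2/3)
u(J) = 4*J**2 (u(J) = (2*J)*(2*J) = 4*J**2)
127 + s(20)*u(16) = 127 + (2 - (-9 + 20)**2/3)*(4*16**2) = 127 + (2 - 1/3*11**2)*(4*256) = 127 + (2 - 1/3*121)*1024 = 127 + (2 - 121/3)*1024 = 127 - 115/3*1024 = 127 - 117760/3 = -117379/3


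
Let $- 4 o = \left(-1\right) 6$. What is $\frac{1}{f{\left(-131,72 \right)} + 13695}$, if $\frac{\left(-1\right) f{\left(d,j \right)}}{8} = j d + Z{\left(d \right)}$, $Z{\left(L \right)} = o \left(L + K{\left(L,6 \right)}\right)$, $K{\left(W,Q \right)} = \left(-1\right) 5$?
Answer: $\frac{1}{90783} \approx 1.1015 \cdot 10^{-5}$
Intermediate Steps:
$K{\left(W,Q \right)} = -5$
$o = \frac{3}{2}$ ($o = - \frac{\left(-1\right) 6}{4} = \left(- \frac{1}{4}\right) \left(-6\right) = \frac{3}{2} \approx 1.5$)
$Z{\left(L \right)} = - \frac{15}{2} + \frac{3 L}{2}$ ($Z{\left(L \right)} = \frac{3 \left(L - 5\right)}{2} = \frac{3 \left(-5 + L\right)}{2} = - \frac{15}{2} + \frac{3 L}{2}$)
$f{\left(d,j \right)} = 60 - 12 d - 8 d j$ ($f{\left(d,j \right)} = - 8 \left(j d + \left(- \frac{15}{2} + \frac{3 d}{2}\right)\right) = - 8 \left(d j + \left(- \frac{15}{2} + \frac{3 d}{2}\right)\right) = - 8 \left(- \frac{15}{2} + \frac{3 d}{2} + d j\right) = 60 - 12 d - 8 d j$)
$\frac{1}{f{\left(-131,72 \right)} + 13695} = \frac{1}{\left(60 - -1572 - \left(-1048\right) 72\right) + 13695} = \frac{1}{\left(60 + 1572 + 75456\right) + 13695} = \frac{1}{77088 + 13695} = \frac{1}{90783}$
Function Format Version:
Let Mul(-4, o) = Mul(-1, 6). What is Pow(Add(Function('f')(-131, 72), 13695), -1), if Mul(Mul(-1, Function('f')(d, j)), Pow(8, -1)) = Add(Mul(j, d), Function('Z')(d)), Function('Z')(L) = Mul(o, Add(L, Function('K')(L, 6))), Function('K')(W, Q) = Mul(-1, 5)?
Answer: Rational(1, 90783) ≈ 1.1015e-5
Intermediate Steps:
Function('K')(W, Q) = -5
o = Rational(3, 2) (o = Mul(Rational(-1, 4), Mul(-1, 6)) = Mul(Rational(-1, 4), -6) = Rational(3, 2) ≈ 1.5000)
Function('Z')(L) = Add(Rational(-15, 2), Mul(Rational(3, 2), L)) (Function('Z')(L) = Mul(Rational(3, 2), Add(L, -5)) = Mul(Rational(3, 2), Add(-5, L)) = Add(Rational(-15, 2), Mul(Rational(3, 2), L)))
Function('f')(d, j) = Add(60, Mul(-12, d), Mul(-8, d, j)) (Function('f')(d, j) = Mul(-8, Add(Mul(j, d), Add(Rational(-15, 2), Mul(Rational(3, 2), d)))) = Mul(-8, Add(Mul(d, j), Add(Rational(-15, 2), Mul(Rational(3, 2), d)))) = Mul(-8, Add(Rational(-15, 2), Mul(Rational(3, 2), d), Mul(d, j))) = Add(60, Mul(-12, d), Mul(-8, d, j)))
Pow(Add(Function('f')(-131, 72), 13695), -1) = Pow(Add(Add(60, Mul(-12, -131), Mul(-8, -131, 72)), 13695), -1) = Pow(Add(Add(60, 1572, 75456), 13695), -1) = Pow(Add(77088, 13695), -1) = Pow(90783, -1) = Rational(1, 90783)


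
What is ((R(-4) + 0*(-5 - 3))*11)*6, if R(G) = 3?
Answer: 198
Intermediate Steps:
((R(-4) + 0*(-5 - 3))*11)*6 = ((3 + 0*(-5 - 3))*11)*6 = ((3 + 0*(-8))*11)*6 = ((3 + 0)*11)*6 = (3*11)*6 = 33*6 = 198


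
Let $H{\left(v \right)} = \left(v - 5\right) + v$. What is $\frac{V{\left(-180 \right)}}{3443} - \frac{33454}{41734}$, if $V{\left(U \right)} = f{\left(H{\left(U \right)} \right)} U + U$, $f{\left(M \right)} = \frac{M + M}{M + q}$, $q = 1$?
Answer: $- \frac{81403493}{84907823} \approx -0.95873$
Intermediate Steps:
$H{\left(v \right)} = -5 + 2 v$ ($H{\left(v \right)} = \left(-5 + v\right) + v = -5 + 2 v$)
$f{\left(M \right)} = \frac{2 M}{1 + M}$ ($f{\left(M \right)} = \frac{M + M}{M + 1} = \frac{2 M}{1 + M}$)
$V{\left(U \right)} = U + \frac{2 U \left(-5 + 2 U\right)}{-4 + 2 U}$ ($V{\left(U \right)} = \frac{2 \left(-5 + 2 U\right)}{1 + \left(-5 + 2 U\right)} U + U = \frac{2 \left(-5 + 2 U\right)}{-4 + 2 U} U + U = \frac{2 U \left(-5 + 2 U\right)}{-4 + 2 U} + U = U + \frac{2 U \left(-5 + 2 U\right)}{-4 + 2 U}$)
$\frac{V{\left(-180 \right)}}{3443} - \frac{33454}{41734} = \frac{\left(-180\right) \frac{1}{-2 - 180} \left(-7 + 3 \left(-180\right)\right)}{3443} - \frac{33454}{41734} = - \frac{180 \left(-7 - 540\right)}{-182} \cdot \frac{1}{3443} - \frac{16727}{20867} = \left(-180\right) \left(- \frac{1}{182}\right) \left(-547\right) \frac{1}{3443} - \frac{16727}{20867} = \left(- \frac{49230}{91}\right) \frac{1}{3443} - \frac{16727}{20867} = - \frac{49230}{313313} - \frac{16727}{20867} = - \frac{81403493}{84907823}$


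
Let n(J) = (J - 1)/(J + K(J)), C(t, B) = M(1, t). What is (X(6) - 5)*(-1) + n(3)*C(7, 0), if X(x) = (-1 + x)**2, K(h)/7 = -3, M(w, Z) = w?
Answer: -181/9 ≈ -20.111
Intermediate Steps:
C(t, B) = 1
K(h) = -21 (K(h) = 7*(-3) = -21)
n(J) = (-1 + J)/(-21 + J) (n(J) = (J - 1)/(J - 21) = (-1 + J)/(-21 + J))
(X(6) - 5)*(-1) + n(3)*C(7, 0) = ((-1 + 6)**2 - 5)*(-1) + ((-1 + 3)/(-21 + 3))*1 = (5**2 - 5)*(-1) + (2/(-18))*1 = (25 - 5)*(-1) - 1/18*2*1 = 20*(-1) - 1/9*1 = -20 - 1/9 = -181/9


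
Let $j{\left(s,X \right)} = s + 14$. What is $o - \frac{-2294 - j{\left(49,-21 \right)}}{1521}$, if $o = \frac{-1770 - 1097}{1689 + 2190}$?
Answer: $\frac{531344}{655551} \approx 0.81053$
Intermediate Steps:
$j{\left(s,X \right)} = 14 + s$
$o = - \frac{2867}{3879} \approx -0.73911$
$o - \frac{-2294 - j{\left(49,-21 \right)}}{1521} = - \frac{2867}{3879} - \frac{-2294 - \left(14 + 49\right)}{1521} = - \frac{2867}{3879} - \left(-2294 - 63\right) \frac{1}{1521} = - \frac{2867}{3879} - \left(-2357\right) \frac{1}{1521} = - \frac{2867}{3879} - - \frac{2357}{1521} = - \frac{2867}{3879} + \frac{2357}{1521} = \frac{531344}{655551}$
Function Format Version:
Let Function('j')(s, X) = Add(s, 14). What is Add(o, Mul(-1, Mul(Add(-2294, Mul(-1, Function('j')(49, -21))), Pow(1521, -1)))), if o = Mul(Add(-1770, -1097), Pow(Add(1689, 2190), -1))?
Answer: Rational(531344, 655551) ≈ 0.81053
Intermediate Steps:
Function('j')(s, X) = Add(14, s)
o = Rational(-2867, 3879) (o = Mul(-2867, Pow(3879, -1)) = Mul(-2867, Rational(1, 3879)) = Rational(-2867, 3879) ≈ -0.73911)
Add(o, Mul(-1, Mul(Add(-2294, Mul(-1, Function('j')(49, -21))), Pow(1521, -1)))) = Add(Rational(-2867, 3879), Mul(-1, Mul(Add(-2294, Mul(-1, Add(14, 49))), Pow(1521, -1)))) = Add(Rational(-2867, 3879), Mul(-1, Mul(Add(-2294, Mul(-1, 63)), Rational(1, 1521)))) = Add(Rational(-2867, 3879), Mul(-1, Mul(Add(-2294, -63), Rational(1, 1521)))) = Add(Rational(-2867, 3879), Mul(-1, Mul(-2357, Rational(1, 1521)))) = Add(Rational(-2867, 3879), Mul(-1, Rational(-2357, 1521))) = Add(Rational(-2867, 3879), Rational(2357, 1521)) = Rational(531344, 655551)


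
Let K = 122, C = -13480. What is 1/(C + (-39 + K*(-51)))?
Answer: -1/19741 ≈ -5.0656e-5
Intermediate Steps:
1/(C + (-39 + K*(-51))) = 1/(-13480 + (-39 + 122*(-51))) = 1/(-13480 + (-39 - 6222)) = 1/(-13480 - 6261) = 1/(-19741) = -1/19741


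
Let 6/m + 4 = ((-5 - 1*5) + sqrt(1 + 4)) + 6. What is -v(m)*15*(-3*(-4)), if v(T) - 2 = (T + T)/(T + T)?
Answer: -540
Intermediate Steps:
m = 6/(-8 + sqrt(5)) (m = 6/(-4 + (((-5 - 1*5) + sqrt(1 + 4)) + 6)) = 6/(-4 + (((-5 - 5) + sqrt(5)) + 6)) = 6/(-4 + ((-10 + sqrt(5)) + 6)) = 6/(-4 + (-4 + sqrt(5))) = 6/(-8 + sqrt(5)) ≈ -1.0410)
v(T) = 3 (v(T) = 2 + (T + T)/(T + T) = 2 + (2*T)/((2*T)) = 2 + (2*T)*(1/(2*T)) = 2 + 1 = 3)
-v(m)*15*(-3*(-4)) = -3*15*(-3*(-4)) = -45*12 = -1*540 = -540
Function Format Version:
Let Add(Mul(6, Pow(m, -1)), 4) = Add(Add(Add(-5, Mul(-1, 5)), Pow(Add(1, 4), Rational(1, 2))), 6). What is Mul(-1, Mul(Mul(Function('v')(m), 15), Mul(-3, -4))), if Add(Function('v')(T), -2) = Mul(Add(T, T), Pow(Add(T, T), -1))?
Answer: -540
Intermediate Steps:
m = Mul(6, Pow(Add(-8, Pow(5, Rational(1, 2))), -1)) (m = Mul(6, Pow(Add(-4, Add(Add(Add(-5, Mul(-1, 5)), Pow(Add(1, 4), Rational(1, 2))), 6)), -1)) = Mul(6, Pow(Add(-4, Add(Add(Add(-5, -5), Pow(5, Rational(1, 2))), 6)), -1)) = Mul(6, Pow(Add(-4, Add(Add(-10, Pow(5, Rational(1, 2))), 6)), -1)) = Mul(6, Pow(Add(-4, Add(-4, Pow(5, Rational(1, 2)))), -1)) = Mul(6, Pow(Add(-8, Pow(5, Rational(1, 2))), -1)) ≈ -1.0410)
Function('v')(T) = 3 (Function('v')(T) = Add(2, Mul(Add(T, T), Pow(Add(T, T), -1))) = Add(2, Mul(Mul(2, T), Pow(Mul(2, T), -1))) = Add(2, Mul(Mul(2, T), Mul(Rational(1, 2), Pow(T, -1)))) = Add(2, 1) = 3)
Mul(-1, Mul(Mul(Function('v')(m), 15), Mul(-3, -4))) = Mul(-1, Mul(Mul(3, 15), Mul(-3, -4))) = Mul(-1, Mul(45, 12)) = Mul(-1, 540) = -540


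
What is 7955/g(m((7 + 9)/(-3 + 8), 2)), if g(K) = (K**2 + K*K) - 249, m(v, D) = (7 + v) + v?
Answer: 198875/2753 ≈ 72.239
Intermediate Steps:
m(v, D) = 7 + 2*v
g(K) = -249 + 2*K**2 (g(K) = (K**2 + K**2) - 249 = 2*K**2 - 249 = -249 + 2*K**2)
7955/g(m((7 + 9)/(-3 + 8), 2)) = 7955/(-249 + 2*(7 + 2*((7 + 9)/(-3 + 8)))**2) = 7955/(-249 + 2*(7 + 2*(16/5))**2) = 7955/(-249 + 2*(7 + 32/5)**2) = 7955/(-249 + 2*(67/5)**2) = 7955/(-249 + 2*(4489/25)) = 7955/(-249 + 8978/25) = 7955/(2753/25) = 7955*(25/2753) = 198875/2753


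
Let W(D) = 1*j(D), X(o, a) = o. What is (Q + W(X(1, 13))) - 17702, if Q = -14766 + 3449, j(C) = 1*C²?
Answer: -29018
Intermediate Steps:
j(C) = C²
Q = -11317
W(D) = D² (W(D) = 1*D² = D²)
(Q + W(X(1, 13))) - 17702 = (-11317 + 1²) - 17702 = (-11317 + 1) - 17702 = -11316 - 17702 = -29018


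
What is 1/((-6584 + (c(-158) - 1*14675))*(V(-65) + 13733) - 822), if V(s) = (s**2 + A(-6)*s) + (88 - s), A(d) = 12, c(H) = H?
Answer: -1/371178849 ≈ -2.6941e-9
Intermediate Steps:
V(s) = 88 + s**2 + 11*s (V(s) = (s**2 + 12*s) + (88 - s) = 88 + s**2 + 11*s)
1/((-6584 + (c(-158) - 1*14675))*(V(-65) + 13733) - 822) = 1/((-6584 + (-158 - 1*14675))*((88 + (-65)**2 + 11*(-65)) + 13733) - 822) = 1/((-6584 + (-158 - 14675))*((88 + 4225 - 715) + 13733) - 822) = 1/((-6584 - 14833)*(3598 + 13733) - 822) = 1/(-21417*17331 - 822) = 1/(-371178027 - 822) = 1/(-371178849) = -1/371178849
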